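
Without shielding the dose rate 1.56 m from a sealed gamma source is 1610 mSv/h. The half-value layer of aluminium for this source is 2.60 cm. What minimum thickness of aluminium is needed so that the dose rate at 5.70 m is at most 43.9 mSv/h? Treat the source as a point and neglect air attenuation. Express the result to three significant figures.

At 5.70 m, distance alone gives (1.56/5.70)² = 0.07490, so 1610 × 0.07490 = 120.6 mSv/h.
Further attenuation needed: 120.6/43.9 = 2.747.
n = log₂(2.747) = 1.458 half-value layers.
Thickness = 1.458 × 2.60 cm = 3.791 cm.

3.79 cm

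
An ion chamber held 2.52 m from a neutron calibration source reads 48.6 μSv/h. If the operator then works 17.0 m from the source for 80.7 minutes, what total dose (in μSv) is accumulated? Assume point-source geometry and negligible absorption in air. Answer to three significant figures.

Using I₁d₁² = I₂d₂², rate at 17.0 m:
48.6 × (2.52/17.0)² = 48.6 × 0.02197 = 1.068 μSv/h.
Dose = rate × time = 1.068 μSv/h × 1.345 h = 1.436 μSv.

1.44 μSv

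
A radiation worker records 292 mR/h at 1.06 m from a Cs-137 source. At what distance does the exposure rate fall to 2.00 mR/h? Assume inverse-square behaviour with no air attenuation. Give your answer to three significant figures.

Using I₁d₁² = I₂d₂², d₂ = d₁·√(I₁/I₂).
I₁/I₂ = 292/2.00 = 146.0, so d₂ = 1.06 × √146.0 = 12.81 m.

12.8 m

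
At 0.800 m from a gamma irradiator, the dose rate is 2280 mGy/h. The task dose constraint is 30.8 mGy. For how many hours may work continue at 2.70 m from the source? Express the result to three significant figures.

By the inverse-square law, rate at 2.70 m:
2280 × (0.800/2.70)² = 2280 × 0.08779 = 200.2 mGy/h.
Stay time = 30.8 mGy ÷ 200.2 mGy/h = 0.1538 h.

0.154 h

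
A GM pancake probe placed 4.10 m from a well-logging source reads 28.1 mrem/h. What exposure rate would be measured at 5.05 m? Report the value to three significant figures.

Since intensity falls as 1/r², scaling from 4.10 m to 5.05 m:
28.1 × (4.10/5.05)² = 28.1 × 0.6592 = 18.52 mrem/h.

18.5 mrem/h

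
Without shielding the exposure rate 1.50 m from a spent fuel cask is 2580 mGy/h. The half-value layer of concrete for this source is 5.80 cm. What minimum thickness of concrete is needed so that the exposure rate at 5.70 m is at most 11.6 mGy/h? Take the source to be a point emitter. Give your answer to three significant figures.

22.9 cm

At 5.70 m, distance alone gives 2580 × (1.50/5.70)² = 2580 × 0.06925 = 178.7 mGy/h.
Further attenuation needed: 178.7/11.6 = 15.41.
n = log₂(15.41) = 3.946 half-value layers.
Thickness = 3.946 × 5.80 cm = 22.89 cm.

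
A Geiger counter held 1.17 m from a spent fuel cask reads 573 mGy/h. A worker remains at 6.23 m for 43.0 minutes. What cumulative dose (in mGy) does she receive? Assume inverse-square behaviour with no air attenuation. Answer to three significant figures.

14.5 mGy

By the inverse-square law, rate at 6.23 m:
(1.17/6.23)² = 0.03527, so 573 × 0.03527 = 20.21 mGy/h.
Dose = rate × time = 20.21 mGy/h × 0.7167 h = 14.48 mGy.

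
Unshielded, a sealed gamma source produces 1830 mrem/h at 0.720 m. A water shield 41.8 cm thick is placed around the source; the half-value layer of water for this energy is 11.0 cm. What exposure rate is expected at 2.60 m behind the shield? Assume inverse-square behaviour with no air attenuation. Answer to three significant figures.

10.1 mrem/h

Distance alone: 1830 × (0.720/2.60)² = 1830 × 0.07669 = 140.3 mrem/h.
Shield: 41.8/11.0 = 3.800 half-value layers → attenuation 2^(−3.800) = 0.07179.
Combined: 140.3 × 0.07179 = 10.07 mrem/h.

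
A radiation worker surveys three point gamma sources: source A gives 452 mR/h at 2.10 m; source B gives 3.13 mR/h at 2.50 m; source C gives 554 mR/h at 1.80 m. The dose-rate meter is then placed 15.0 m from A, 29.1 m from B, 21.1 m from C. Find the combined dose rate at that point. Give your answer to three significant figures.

Each source contributes Iᵢ·(dᵢ/rᵢ)²; contributions add.
A: 452 × (2.10/15.0)² = 8.859 mR/h
B: 3.13 × (2.50/29.1)² = 0.02310 mR/h
C: 554 × (1.80/21.1)² = 4.032 mR/h
Total = 8.859 + 0.02310 + 4.032 = 12.91 mR/h.

12.9 mR/h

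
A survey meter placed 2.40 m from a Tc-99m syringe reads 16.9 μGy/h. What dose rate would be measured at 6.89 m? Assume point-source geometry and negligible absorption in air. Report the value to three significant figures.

2.05 μGy/h

Applying the 1/r² law, scaling from 2.40 m to 6.89 m:
(2.40/6.89)² = 0.1213, so 16.9 × 0.1213 = 2.050 μGy/h.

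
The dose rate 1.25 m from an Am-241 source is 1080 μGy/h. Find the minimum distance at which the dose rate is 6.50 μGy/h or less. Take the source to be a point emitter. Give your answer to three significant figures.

Intensity scales as (d₁/d₂)², so d₂ = d₁·√(I₁/I₂).
I₁/I₂ = 1080/6.50 = 166.2, so d₂ = 1.25 × √166.2 = 16.11 m.

16.1 m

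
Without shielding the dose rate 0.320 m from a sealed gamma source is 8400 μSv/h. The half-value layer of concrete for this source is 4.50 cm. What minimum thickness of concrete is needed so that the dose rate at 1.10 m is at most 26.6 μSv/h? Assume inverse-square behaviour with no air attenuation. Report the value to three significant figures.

At 1.10 m, distance alone gives (0.320/1.10)² = 0.08463, so 8400 × 0.08463 = 710.9 μSv/h.
Further attenuation needed: 710.9/26.6 = 26.73.
n = log₂(26.73) = 4.740 half-value layers.
Thickness = 4.740 × 4.50 cm = 21.33 cm.

21.3 cm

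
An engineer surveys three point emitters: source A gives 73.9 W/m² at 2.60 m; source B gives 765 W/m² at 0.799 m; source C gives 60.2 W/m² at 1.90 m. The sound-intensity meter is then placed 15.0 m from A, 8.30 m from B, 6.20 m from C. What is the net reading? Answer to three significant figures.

By superposition, sum each source's inverse-square contribution:
A: 73.9 × (2.60/15.0)² = 2.220 W/m²
B: 765 × (0.799/8.30)² = 7.089 W/m²
C: 60.2 × (1.90/6.20)² = 5.654 W/m²
Total = 2.220 + 7.089 + 5.654 = 14.96 W/m².

15.0 W/m²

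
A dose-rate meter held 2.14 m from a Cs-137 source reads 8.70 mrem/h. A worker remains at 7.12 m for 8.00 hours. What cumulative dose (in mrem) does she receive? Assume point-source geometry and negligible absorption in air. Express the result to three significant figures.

By the inverse-square law, rate at 7.12 m:
(2.14/7.12)² = 0.09034, so 8.70 × 0.09034 = 0.7860 mrem/h.
Dose = rate × time = 0.7860 mrem/h × 8.000 h = 6.288 mrem.

6.29 mrem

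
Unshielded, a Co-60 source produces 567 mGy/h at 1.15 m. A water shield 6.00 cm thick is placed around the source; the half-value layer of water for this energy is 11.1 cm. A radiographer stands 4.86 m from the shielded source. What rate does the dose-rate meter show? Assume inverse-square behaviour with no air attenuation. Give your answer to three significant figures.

Distance alone: 567 × (1.15/4.86)² = 567 × 0.05599 = 31.75 mGy/h.
Shield: 6.00/11.1 = 0.5405 half-value layers → attenuation 2^(−0.5405) = 0.6875.
Combined: 31.75 × 0.6875 = 21.83 mGy/h.

21.8 mGy/h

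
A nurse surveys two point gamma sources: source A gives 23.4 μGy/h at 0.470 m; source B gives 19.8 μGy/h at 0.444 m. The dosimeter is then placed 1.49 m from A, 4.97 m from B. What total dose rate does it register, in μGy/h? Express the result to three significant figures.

By superposition, sum each source's inverse-square contribution:
A: 23.4 × (0.470/1.49)² = 2.328 μGy/h
B: 19.8 × (0.444/4.97)² = 0.1580 μGy/h
Total = 2.328 + 0.1580 = 2.486 μGy/h.

2.49 μGy/h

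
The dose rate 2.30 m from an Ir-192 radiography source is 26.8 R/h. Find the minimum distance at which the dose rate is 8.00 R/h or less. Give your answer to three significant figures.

Since intensity falls as 1/r², d₂ = d₁·√(I₁/I₂).
I₁/I₂ = 26.8/8.00 = 3.350, so d₂ = 2.30 × √3.350 = 4.210 m.

4.21 m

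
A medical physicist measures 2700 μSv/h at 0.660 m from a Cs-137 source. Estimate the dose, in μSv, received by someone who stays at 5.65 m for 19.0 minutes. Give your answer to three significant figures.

11.7 μSv

By the inverse-square law, rate at 5.65 m:
2700 × (0.660/5.65)² = 2700 × 0.01365 = 36.86 μSv/h.
Dose = rate × time = 36.86 μSv/h × 0.3167 h = 11.67 μSv.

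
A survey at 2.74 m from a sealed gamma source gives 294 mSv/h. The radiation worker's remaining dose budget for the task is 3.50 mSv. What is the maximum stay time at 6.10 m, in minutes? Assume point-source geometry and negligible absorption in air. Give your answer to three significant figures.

Since intensity falls as 1/r², rate at 6.10 m:
294 × (2.74/6.10)² = 294 × 0.2018 = 59.33 mSv/h.
Stay time = 3.50 mSv ÷ 59.33 mSv/h = 0.05899 h = 3.539 min.

3.54 min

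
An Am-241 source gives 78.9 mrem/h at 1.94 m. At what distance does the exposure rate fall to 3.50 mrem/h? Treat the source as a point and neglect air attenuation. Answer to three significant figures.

By the inverse-square law, d₂ = d₁·√(I₁/I₂).
I₁/I₂ = 78.9/3.50 = 22.54, so d₂ = 1.94 × √22.54 = 9.210 m.

9.21 m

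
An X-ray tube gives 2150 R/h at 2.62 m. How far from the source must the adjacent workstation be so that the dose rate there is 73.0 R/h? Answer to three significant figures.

14.2 m

By the inverse-square law, d₂ = d₁·√(I₁/I₂).
I₁/I₂ = 2150/73.0 = 29.45, so d₂ = 2.62 × √29.45 = 14.22 m.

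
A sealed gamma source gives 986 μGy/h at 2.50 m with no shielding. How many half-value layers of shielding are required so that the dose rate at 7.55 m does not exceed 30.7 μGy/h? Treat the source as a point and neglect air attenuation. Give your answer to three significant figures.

1.82 half-value layers

At 7.55 m, distance alone gives (2.50/7.55)² = 0.1096, so 986 × 0.1096 = 108.1 μGy/h.
Further attenuation needed: 108.1/30.7 = 3.521.
n = log₂(3.521) = 1.816 half-value layers.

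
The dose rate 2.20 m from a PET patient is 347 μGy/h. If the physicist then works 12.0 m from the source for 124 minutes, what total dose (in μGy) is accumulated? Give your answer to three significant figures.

24.1 μGy

Using I₁d₁² = I₂d₂², rate at 12.0 m:
(2.20/12.0)² = 0.03361, so 347 × 0.03361 = 11.66 μGy/h.
Dose = rate × time = 11.66 μGy/h × 2.067 h = 24.10 μGy.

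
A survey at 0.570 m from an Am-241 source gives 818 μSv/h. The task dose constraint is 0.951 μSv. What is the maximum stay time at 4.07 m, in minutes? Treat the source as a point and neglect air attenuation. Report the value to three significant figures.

3.56 min

Using I₁d₁² = I₂d₂², rate at 4.07 m:
(0.570/4.07)² = 0.01961, so 818 × 0.01961 = 16.04 μSv/h.
Stay time = 0.951 μSv ÷ 16.04 μSv/h = 0.05929 h = 3.557 min.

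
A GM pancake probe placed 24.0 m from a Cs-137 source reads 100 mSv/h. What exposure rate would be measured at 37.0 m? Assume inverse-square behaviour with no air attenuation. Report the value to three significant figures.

Using I₁d₁² = I₂d₂², scaling from 24.0 m to 37.0 m:
(24.0/37.0)² = 0.4207, so 100 × 0.4207 = 42.07 mSv/h.

42.1 mSv/h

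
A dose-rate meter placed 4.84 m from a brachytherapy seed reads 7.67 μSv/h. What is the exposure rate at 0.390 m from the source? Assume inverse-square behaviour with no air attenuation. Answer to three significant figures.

1180 μSv/h

Using I₁d₁² = I₂d₂², scaling from 4.84 m to 0.390 m:
7.67 × (4.84/0.390)² = 7.67 × 154.0 = 1181 μSv/h.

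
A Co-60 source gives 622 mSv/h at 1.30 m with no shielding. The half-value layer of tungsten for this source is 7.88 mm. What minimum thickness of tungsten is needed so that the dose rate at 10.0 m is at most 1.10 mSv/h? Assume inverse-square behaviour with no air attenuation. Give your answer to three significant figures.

At 10.0 m, distance alone gives 622 × (1.30/10.0)² = 622 × 0.01690 = 10.51 mSv/h.
Further attenuation needed: 10.51/1.10 = 9.555.
n = log₂(9.555) = 3.256 half-value layers.
Thickness = 3.256 × 7.88 mm = 25.66 mm.

25.7 mm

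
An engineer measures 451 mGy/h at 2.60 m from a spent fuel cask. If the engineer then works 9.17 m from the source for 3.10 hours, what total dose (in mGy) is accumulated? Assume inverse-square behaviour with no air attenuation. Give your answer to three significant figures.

112 mGy

By the inverse-square law, rate at 9.17 m:
451 × (2.60/9.17)² = 451 × 0.08039 = 36.26 mGy/h.
Dose = rate × time = 36.26 mGy/h × 3.100 h = 112.4 mGy.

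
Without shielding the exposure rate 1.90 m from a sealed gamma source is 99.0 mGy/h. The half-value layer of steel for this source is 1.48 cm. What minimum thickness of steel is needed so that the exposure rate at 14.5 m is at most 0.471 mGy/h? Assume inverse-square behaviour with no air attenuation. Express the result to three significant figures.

2.74 cm

At 14.5 m, distance alone gives (1.90/14.5)² = 0.01717, so 99.0 × 0.01717 = 1.700 mGy/h.
Further attenuation needed: 1.700/0.471 = 3.609.
n = log₂(3.609) = 1.852 half-value layers.
Thickness = 1.852 × 1.48 cm = 2.741 cm.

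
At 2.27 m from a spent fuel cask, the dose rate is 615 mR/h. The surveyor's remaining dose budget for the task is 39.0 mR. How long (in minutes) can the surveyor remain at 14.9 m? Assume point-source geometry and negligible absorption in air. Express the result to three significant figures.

164 min

Intensity scales as (d₁/d₂)², so rate at 14.9 m:
(2.27/14.9)² = 0.02321, so 615 × 0.02321 = 14.27 mR/h.
Stay time = 39.0 mR ÷ 14.27 mR/h = 2.733 h = 164.0 min.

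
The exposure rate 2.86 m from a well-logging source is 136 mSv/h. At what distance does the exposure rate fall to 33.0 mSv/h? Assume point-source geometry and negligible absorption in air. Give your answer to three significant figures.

Since intensity falls as 1/r², d₂ = d₁·√(I₁/I₂).
I₁/I₂ = 136/33.0 = 4.121, so d₂ = 2.86 × √4.121 = 5.806 m.

5.81 m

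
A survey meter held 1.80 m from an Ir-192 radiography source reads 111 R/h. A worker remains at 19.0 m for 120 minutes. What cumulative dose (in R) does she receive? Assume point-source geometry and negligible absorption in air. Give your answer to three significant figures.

1.99 R

Intensity scales as (d₁/d₂)², so rate at 19.0 m:
111 × (1.80/19.0)² = 111 × 0.008975 = 0.9962 R/h.
Dose = rate × time = 0.9962 R/h × 2.000 h = 1.992 R.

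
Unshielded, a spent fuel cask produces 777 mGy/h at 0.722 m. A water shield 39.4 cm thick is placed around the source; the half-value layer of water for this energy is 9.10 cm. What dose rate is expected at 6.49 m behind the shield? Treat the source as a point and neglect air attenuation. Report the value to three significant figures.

0.478 mGy/h

Distance alone: 777 × (0.722/6.49)² = 777 × 0.01238 = 9.619 mGy/h.
Shield: 39.4/9.10 = 4.330 half-value layers → attenuation 2^(−4.330) = 0.04972.
Combined: 9.619 × 0.04972 = 0.4783 mGy/h.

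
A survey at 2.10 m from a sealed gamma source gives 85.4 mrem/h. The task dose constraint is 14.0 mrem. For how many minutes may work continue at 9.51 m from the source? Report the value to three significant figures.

202 min

Since intensity falls as 1/r², rate at 9.51 m:
(2.10/9.51)² = 0.04876, so 85.4 × 0.04876 = 4.164 mrem/h.
Stay time = 14.0 mrem ÷ 4.164 mrem/h = 3.362 h = 201.7 min.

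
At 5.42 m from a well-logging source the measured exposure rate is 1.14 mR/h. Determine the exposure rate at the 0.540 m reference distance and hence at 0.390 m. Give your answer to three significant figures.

115 mR/h; 220 mR/h

Using I₁d₁² = I₂d₂²,
At 0.540 m: 1.14 × (5.42/0.540)² = 1.14 × 100.7 = 114.8 mR/h
At 0.390 m: 114.8 × (0.540/0.390)² = 114.8 × 1.917 = 220.1 mR/h.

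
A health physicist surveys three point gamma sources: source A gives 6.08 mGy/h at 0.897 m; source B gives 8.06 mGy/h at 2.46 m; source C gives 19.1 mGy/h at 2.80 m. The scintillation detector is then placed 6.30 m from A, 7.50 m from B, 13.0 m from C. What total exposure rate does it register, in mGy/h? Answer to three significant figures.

By superposition, sum each source's inverse-square contribution:
A: 6.08 × (0.897/6.30)² = 0.1233 mGy/h
B: 8.06 × (2.46/7.50)² = 0.8671 mGy/h
C: 19.1 × (2.80/13.0)² = 0.8861 mGy/h
Total = 0.1233 + 0.8671 + 0.8861 = 1.877 mGy/h.

1.88 mGy/h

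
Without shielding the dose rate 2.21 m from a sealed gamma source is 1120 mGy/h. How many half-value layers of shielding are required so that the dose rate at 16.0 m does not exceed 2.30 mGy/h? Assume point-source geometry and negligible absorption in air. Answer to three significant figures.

3.22 half-value layers

At 16.0 m, distance alone gives (2.21/16.0)² = 0.01908, so 1120 × 0.01908 = 21.37 mGy/h.
Further attenuation needed: 21.37/2.30 = 9.291.
n = log₂(9.291) = 3.216 half-value layers.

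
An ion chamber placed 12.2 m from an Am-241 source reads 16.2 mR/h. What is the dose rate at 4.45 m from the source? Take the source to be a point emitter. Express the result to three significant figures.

122 mR/h

Applying the 1/r² law, scaling from 12.2 m to 4.45 m:
16.2 × (12.2/4.45)² = 16.2 × 7.516 = 121.8 mR/h.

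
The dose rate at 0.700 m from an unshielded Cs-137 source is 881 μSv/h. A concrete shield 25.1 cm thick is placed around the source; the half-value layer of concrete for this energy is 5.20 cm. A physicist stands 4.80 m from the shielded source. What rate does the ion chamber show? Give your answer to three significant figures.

0.660 μSv/h

Distance alone: (0.700/4.80)² = 0.02127, so 881 × 0.02127 = 18.74 μSv/h.
Shield: 25.1/5.20 = 4.827 half-value layers → attenuation 2^(−4.827) = 0.03523.
Combined: 18.74 × 0.03523 = 0.6602 μSv/h.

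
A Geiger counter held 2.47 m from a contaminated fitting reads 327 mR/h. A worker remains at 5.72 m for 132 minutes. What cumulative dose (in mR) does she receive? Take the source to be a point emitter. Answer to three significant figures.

134 mR

By the inverse-square law, rate at 5.72 m:
327 × (2.47/5.72)² = 327 × 0.1865 = 60.99 mR/h.
Dose = rate × time = 60.99 mR/h × 2.200 h = 134.2 mR.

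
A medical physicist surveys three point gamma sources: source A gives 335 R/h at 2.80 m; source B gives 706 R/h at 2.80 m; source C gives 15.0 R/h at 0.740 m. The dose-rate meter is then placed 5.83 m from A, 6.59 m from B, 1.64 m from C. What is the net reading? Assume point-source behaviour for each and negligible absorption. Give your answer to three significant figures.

Each source contributes Iᵢ·(dᵢ/rᵢ)²; contributions add.
A: 335 × (2.80/5.83)² = 77.27 R/h
B: 706 × (2.80/6.59)² = 127.5 R/h
C: 15.0 × (0.740/1.64)² = 3.054 R/h
Total = 77.27 + 127.5 + 3.054 = 207.8 R/h.

208 R/h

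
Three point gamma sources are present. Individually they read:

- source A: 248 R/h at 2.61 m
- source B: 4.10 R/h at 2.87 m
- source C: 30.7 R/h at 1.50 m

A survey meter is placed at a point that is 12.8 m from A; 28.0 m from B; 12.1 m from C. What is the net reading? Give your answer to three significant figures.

10.8 R/h

By superposition, sum each source's inverse-square contribution:
A: 248 × (2.61/12.8)² = 10.31 R/h
B: 4.10 × (2.87/28.0)² = 0.04308 R/h
C: 30.7 × (1.50/12.1)² = 0.4718 R/h
Total = 10.31 + 0.04308 + 0.4718 = 10.82 R/h.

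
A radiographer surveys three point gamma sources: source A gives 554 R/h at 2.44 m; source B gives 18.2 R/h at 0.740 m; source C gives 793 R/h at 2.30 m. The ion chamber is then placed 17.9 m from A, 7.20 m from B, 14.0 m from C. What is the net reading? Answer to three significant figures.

By superposition, sum each source's inverse-square contribution:
A: 554 × (2.44/17.9)² = 10.29 R/h
B: 18.2 × (0.740/7.20)² = 0.1923 R/h
C: 793 × (2.30/14.0)² = 21.40 R/h
Total = 10.29 + 0.1923 + 21.40 = 31.88 R/h.

31.9 R/h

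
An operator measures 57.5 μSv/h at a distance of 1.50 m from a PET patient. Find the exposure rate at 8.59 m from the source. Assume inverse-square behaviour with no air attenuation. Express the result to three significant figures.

Using I₁d₁² = I₂d₂², the rate at 8.59 m is
(1.50/8.59)² = 0.03049, so 57.5 × 0.03049 = 1.753 μSv/h.

1.75 μSv/h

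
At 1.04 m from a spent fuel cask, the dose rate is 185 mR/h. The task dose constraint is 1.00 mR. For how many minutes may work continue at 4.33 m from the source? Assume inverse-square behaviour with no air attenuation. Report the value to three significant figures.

5.62 min

Using I₁d₁² = I₂d₂², rate at 4.33 m:
185 × (1.04/4.33)² = 185 × 0.05769 = 10.67 mR/h.
Stay time = 1.00 mR ÷ 10.67 mR/h = 0.09372 h = 5.623 min.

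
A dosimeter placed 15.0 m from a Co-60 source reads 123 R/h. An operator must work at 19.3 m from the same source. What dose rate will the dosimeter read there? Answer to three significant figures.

74.3 R/h

Using I₁d₁² = I₂d₂², scaling from 15.0 m to 19.3 m:
(15.0/19.3)² = 0.6040, so 123 × 0.6040 = 74.29 R/h.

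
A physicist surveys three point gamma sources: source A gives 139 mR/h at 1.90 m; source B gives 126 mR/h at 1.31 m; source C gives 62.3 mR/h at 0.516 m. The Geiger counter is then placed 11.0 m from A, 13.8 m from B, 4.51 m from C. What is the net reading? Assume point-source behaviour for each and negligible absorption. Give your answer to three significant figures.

6.10 mR/h

Each source contributes Iᵢ·(dᵢ/rᵢ)²; contributions add.
A: 139 × (1.90/11.0)² = 4.147 mR/h
B: 126 × (1.31/13.8)² = 1.135 mR/h
C: 62.3 × (0.516/4.51)² = 0.8155 mR/h
Total = 4.147 + 1.135 + 0.8155 = 6.098 mR/h.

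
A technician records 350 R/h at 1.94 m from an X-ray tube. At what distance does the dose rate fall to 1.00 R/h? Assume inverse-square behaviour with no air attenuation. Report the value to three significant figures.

Since intensity falls as 1/r², d₂ = d₁·√(I₁/I₂).
I₁/I₂ = 350/1.00 = 350.0, so d₂ = 1.94 × √350.0 = 36.29 m.

36.3 m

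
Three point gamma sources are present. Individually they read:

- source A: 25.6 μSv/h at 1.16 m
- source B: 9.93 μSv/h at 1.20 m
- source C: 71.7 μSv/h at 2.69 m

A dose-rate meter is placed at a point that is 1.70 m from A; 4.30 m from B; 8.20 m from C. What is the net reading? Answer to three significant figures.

By superposition, sum each source's inverse-square contribution:
A: 25.6 × (1.16/1.70)² = 11.92 μSv/h
B: 9.93 × (1.20/4.30)² = 0.7733 μSv/h
C: 71.7 × (2.69/8.20)² = 7.716 μSv/h
Total = 11.92 + 0.7733 + 7.716 = 20.41 μSv/h.

20.4 μSv/h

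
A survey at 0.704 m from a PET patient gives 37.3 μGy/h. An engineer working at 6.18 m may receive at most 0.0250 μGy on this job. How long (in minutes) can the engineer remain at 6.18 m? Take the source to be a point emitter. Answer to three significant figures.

By the inverse-square law, rate at 6.18 m:
37.3 × (0.704/6.18)² = 37.3 × 0.01298 = 0.4842 μGy/h.
Stay time = 0.0250 μGy ÷ 0.4842 μGy/h = 0.05163 h = 3.098 min.

3.10 min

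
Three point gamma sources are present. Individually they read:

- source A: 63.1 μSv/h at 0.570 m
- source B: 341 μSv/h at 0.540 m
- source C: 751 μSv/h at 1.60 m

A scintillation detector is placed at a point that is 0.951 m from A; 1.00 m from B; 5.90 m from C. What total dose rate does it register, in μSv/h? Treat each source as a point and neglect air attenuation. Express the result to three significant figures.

177 μSv/h

By superposition, sum each source's inverse-square contribution:
A: 63.1 × (0.570/0.951)² = 22.67 μSv/h
B: 341 × (0.540/1.00)² = 99.44 μSv/h
C: 751 × (1.60/5.90)² = 55.23 μSv/h
Total = 22.67 + 99.44 + 55.23 = 177.3 μSv/h.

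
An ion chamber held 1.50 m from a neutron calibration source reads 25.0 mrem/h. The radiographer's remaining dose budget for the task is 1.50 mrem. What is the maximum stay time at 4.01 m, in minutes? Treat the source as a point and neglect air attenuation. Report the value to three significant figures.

25.7 min

Applying the 1/r² law, rate at 4.01 m:
(1.50/4.01)² = 0.1399, so 25.0 × 0.1399 = 3.498 mrem/h.
Stay time = 1.50 mrem ÷ 3.498 mrem/h = 0.4288 h = 25.73 min.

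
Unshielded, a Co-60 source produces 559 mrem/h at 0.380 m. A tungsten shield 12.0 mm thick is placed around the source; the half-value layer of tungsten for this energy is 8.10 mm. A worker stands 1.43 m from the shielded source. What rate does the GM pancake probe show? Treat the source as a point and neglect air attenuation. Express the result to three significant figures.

Distance alone: 559 × (0.380/1.43)² = 559 × 0.07061 = 39.47 mrem/h.
Shield: 12.0/8.10 = 1.481 half-value layers → attenuation 2^(−1.481) = 0.3582.
Combined: 39.47 × 0.3582 = 14.14 mrem/h.

14.1 mrem/h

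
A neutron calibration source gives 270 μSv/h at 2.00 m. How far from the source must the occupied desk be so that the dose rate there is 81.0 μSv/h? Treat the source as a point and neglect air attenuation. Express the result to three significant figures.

Intensity scales as (d₁/d₂)², so d₂ = d₁·√(I₁/I₂).
I₁/I₂ = 270/81.0 = 3.333, so d₂ = 2.00 × √3.333 = 3.651 m.

3.65 m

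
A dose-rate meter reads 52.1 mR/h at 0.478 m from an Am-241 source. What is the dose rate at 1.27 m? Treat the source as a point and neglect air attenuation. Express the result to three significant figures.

7.38 mR/h

Intensity scales as (d₁/d₂)², so the rate at 1.27 m is
(0.478/1.27)² = 0.1417, so 52.1 × 0.1417 = 7.383 mR/h.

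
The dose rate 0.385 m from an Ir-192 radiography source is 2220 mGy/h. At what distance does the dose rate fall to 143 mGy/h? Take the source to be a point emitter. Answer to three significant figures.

By the inverse-square law, d₂ = d₁·√(I₁/I₂).
I₁/I₂ = 2220/143 = 15.52, so d₂ = 0.385 × √15.52 = 1.517 m.

1.52 m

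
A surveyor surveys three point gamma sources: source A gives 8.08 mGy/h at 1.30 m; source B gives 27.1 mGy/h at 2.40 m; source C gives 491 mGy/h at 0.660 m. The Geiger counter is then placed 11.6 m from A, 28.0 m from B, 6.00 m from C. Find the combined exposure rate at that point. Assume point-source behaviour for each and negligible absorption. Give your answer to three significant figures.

Each source contributes Iᵢ·(dᵢ/rᵢ)²; contributions add.
A: 8.08 × (1.30/11.6)² = 0.1015 mGy/h
B: 27.1 × (2.40/28.0)² = 0.1991 mGy/h
C: 491 × (0.660/6.00)² = 5.941 mGy/h
Total = 0.1015 + 0.1991 + 5.941 = 6.242 mGy/h.

6.24 mGy/h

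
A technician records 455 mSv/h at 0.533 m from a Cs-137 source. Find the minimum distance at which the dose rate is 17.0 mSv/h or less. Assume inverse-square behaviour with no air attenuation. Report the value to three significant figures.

2.76 m

Applying the 1/r² law, d₂ = d₁·√(I₁/I₂).
I₁/I₂ = 455/17.0 = 26.76, so d₂ = 0.533 × √26.76 = 2.757 m.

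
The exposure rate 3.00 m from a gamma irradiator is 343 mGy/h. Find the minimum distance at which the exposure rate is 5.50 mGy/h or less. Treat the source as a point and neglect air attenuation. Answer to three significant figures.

Intensity scales as (d₁/d₂)², so d₂ = d₁·√(I₁/I₂).
I₁/I₂ = 343/5.50 = 62.36, so d₂ = 3.00 × √62.36 = 23.69 m.

23.7 m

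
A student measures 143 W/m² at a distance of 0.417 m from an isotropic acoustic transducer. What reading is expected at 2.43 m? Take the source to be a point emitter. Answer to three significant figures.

By the inverse-square law, the rate at 2.43 m is
143 × (0.417/2.43)² = 143 × 0.02945 = 4.211 W/m².

4.21 W/m²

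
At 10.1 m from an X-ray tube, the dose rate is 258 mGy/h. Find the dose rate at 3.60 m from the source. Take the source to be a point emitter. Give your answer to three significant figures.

2030 mGy/h

Intensity scales as (d₁/d₂)², so the rate at 3.60 m is
(10.1/3.60)² = 7.871, so 258 × 7.871 = 2031 mGy/h.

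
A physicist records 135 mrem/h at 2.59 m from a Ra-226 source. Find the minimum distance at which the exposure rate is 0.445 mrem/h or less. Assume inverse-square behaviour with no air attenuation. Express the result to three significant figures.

45.1 m

Applying the 1/r² law, d₂ = d₁·√(I₁/I₂).
I₁/I₂ = 135/0.445 = 303.4, so d₂ = 2.59 × √303.4 = 45.11 m.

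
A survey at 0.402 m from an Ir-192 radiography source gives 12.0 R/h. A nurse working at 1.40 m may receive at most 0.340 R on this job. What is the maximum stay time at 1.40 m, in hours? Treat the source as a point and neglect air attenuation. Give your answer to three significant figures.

Since intensity falls as 1/r², rate at 1.40 m:
12.0 × (0.402/1.40)² = 12.0 × 0.08245 = 0.9894 R/h.
Stay time = 0.340 R ÷ 0.9894 R/h = 0.3436 h.

0.344 h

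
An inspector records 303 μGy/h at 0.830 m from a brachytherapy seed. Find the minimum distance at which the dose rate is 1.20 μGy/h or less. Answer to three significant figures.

Using I₁d₁² = I₂d₂², d₂ = d₁·√(I₁/I₂).
I₁/I₂ = 303/1.20 = 252.5, so d₂ = 0.830 × √252.5 = 13.19 m.

13.2 m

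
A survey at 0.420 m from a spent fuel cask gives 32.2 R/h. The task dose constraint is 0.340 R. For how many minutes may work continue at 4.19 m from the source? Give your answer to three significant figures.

Using I₁d₁² = I₂d₂², rate at 4.19 m:
32.2 × (0.420/4.19)² = 32.2 × 0.01005 = 0.3236 R/h.
Stay time = 0.340 R ÷ 0.3236 R/h = 1.051 h = 63.06 min.

63.1 min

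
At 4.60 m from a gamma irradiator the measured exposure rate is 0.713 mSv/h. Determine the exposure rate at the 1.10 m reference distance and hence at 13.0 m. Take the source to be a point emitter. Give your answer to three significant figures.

12.5 mSv/h; 0.0893 mSv/h

Intensity scales as (d₁/d₂)², so
At 1.10 m: (4.60/1.10)² = 17.49, so 0.713 × 17.49 = 12.47 mSv/h
At 13.0 m: 12.47 × (1.10/13.0)² = 12.47 × 0.007160 = 0.08929 mSv/h.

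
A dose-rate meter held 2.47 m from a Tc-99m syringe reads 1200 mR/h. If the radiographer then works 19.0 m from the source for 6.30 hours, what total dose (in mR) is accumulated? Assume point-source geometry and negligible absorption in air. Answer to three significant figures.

128 mR

Applying the 1/r² law, rate at 19.0 m:
1200 × (2.47/19.0)² = 1200 × 0.01690 = 20.28 mR/h.
Dose = rate × time = 20.28 mR/h × 6.300 h = 127.8 mR.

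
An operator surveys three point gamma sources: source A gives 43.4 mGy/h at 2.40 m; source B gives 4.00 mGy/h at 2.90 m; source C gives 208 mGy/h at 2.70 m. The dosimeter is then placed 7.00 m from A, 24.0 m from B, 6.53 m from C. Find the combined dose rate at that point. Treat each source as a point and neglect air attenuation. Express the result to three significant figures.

40.7 mGy/h

Each source contributes Iᵢ·(dᵢ/rᵢ)²; contributions add.
A: 43.4 × (2.40/7.00)² = 5.102 mGy/h
B: 4.00 × (2.90/24.0)² = 0.05840 mGy/h
C: 208 × (2.70/6.53)² = 35.56 mGy/h
Total = 5.102 + 0.05840 + 35.56 = 40.72 mGy/h.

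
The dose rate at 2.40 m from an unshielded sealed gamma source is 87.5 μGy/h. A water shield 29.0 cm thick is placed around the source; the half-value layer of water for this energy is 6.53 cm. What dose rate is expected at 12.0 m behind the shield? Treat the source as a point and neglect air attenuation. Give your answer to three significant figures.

Distance alone: (2.40/12.0)² = 0.04000, so 87.5 × 0.04000 = 3.500 μGy/h.
Shield: 29.0/6.53 = 4.441 half-value layers → attenuation 2^(−4.441) = 0.04604.
Combined: 3.500 × 0.04604 = 0.1611 μGy/h.

0.161 μGy/h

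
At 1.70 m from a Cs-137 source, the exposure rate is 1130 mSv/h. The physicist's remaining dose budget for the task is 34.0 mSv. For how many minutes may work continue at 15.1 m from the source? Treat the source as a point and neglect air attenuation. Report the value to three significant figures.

Since intensity falls as 1/r², rate at 15.1 m:
1130 × (1.70/15.1)² = 1130 × 0.01267 = 14.32 mSv/h.
Stay time = 34.0 mSv ÷ 14.32 mSv/h = 2.374 h = 142.4 min.

142 min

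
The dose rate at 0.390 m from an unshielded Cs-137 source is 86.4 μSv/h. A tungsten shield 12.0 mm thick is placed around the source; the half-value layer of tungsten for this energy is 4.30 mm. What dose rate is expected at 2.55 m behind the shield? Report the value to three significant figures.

Distance alone: (0.390/2.55)² = 0.02339, so 86.4 × 0.02339 = 2.021 μSv/h.
Shield: 12.0/4.30 = 2.791 half-value layers → attenuation 2^(−2.791) = 0.1445.
Combined: 2.021 × 0.1445 = 0.2920 μSv/h.

0.292 μSv/h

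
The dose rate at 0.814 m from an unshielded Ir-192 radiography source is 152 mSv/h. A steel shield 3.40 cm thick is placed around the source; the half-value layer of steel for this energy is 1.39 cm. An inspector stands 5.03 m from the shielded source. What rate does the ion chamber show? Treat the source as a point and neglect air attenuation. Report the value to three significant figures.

Distance alone: (0.814/5.03)² = 0.02619, so 152 × 0.02619 = 3.981 mSv/h.
Shield: 3.40/1.39 = 2.446 half-value layers → attenuation 2^(−2.446) = 0.1835.
Combined: 3.981 × 0.1835 = 0.7305 mSv/h.

0.731 mSv/h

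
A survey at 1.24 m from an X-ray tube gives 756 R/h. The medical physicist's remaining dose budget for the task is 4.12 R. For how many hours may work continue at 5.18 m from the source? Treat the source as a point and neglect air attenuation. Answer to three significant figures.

0.0951 h

Intensity scales as (d₁/d₂)², so rate at 5.18 m:
756 × (1.24/5.18)² = 756 × 0.05730 = 43.32 R/h.
Stay time = 4.12 R ÷ 43.32 R/h = 0.09511 h.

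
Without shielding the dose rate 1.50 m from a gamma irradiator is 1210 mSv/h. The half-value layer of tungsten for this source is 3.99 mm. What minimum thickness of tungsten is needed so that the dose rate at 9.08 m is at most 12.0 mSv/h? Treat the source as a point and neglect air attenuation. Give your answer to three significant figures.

5.83 mm

At 9.08 m, distance alone gives (1.50/9.08)² = 0.02729, so 1210 × 0.02729 = 33.02 mSv/h.
Further attenuation needed: 33.02/12.0 = 2.752.
n = log₂(2.752) = 1.460 half-value layers.
Thickness = 1.460 × 3.99 mm = 5.825 mm.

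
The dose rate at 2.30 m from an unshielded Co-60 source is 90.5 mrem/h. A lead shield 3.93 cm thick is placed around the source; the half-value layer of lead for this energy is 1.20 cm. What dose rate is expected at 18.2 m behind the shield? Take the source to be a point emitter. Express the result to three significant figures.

Distance alone: 90.5 × (2.30/18.2)² = 90.5 × 0.01597 = 1.445 mrem/h.
Shield: 3.93/1.20 = 3.275 half-value layers → attenuation 2^(−3.275) = 0.1033.
Combined: 1.445 × 0.1033 = 0.1493 mrem/h.

0.149 mrem/h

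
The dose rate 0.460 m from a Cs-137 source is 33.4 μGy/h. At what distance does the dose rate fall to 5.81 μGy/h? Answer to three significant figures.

1.10 m

Using I₁d₁² = I₂d₂², d₂ = d₁·√(I₁/I₂).
I₁/I₂ = 33.4/5.81 = 5.749, so d₂ = 0.460 × √5.749 = 1.103 m.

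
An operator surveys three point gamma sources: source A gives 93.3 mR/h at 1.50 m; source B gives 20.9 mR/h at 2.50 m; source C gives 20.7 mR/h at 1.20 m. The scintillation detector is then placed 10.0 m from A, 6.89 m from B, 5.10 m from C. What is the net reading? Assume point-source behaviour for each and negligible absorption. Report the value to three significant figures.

6.00 mR/h

Each source contributes Iᵢ·(dᵢ/rᵢ)²; contributions add.
A: 93.3 × (1.50/10.0)² = 2.099 mR/h
B: 20.9 × (2.50/6.89)² = 2.752 mR/h
C: 20.7 × (1.20/5.10)² = 1.146 mR/h
Total = 2.099 + 2.752 + 1.146 = 5.997 mR/h.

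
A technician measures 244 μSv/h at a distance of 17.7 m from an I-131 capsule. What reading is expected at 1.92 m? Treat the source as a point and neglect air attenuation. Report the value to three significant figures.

20700 μSv/h

Since intensity falls as 1/r², the rate at 1.92 m is
244 × (17.7/1.92)² = 244 × 84.99 = 20740 μSv/h.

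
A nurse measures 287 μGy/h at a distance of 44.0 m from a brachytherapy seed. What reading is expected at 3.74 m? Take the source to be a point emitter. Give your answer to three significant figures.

Since intensity falls as 1/r², the rate at 3.74 m is
287 × (44.0/3.74)² = 287 × 138.4 = 39720 μGy/h.

39700 μGy/h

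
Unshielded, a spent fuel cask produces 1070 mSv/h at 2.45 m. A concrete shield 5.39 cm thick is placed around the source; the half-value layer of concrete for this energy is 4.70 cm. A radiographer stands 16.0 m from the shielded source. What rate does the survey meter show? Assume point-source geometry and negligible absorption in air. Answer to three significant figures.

Distance alone: (2.45/16.0)² = 0.02345, so 1070 × 0.02345 = 25.09 mSv/h.
Shield: 5.39/4.70 = 1.147 half-value layers → attenuation 2^(−1.147) = 0.4516.
Combined: 25.09 × 0.4516 = 11.33 mSv/h.

11.3 mSv/h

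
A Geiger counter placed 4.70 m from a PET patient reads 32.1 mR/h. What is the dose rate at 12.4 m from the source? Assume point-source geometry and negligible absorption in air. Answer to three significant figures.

By the inverse-square law, scaling from 4.70 m to 12.4 m:
(4.70/12.4)² = 0.1437, so 32.1 × 0.1437 = 4.613 mR/h.

4.61 mR/h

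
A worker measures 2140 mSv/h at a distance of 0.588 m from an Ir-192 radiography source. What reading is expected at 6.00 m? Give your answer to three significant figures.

20.6 mSv/h

Since intensity falls as 1/r², the rate at 6.00 m is
(0.588/6.00)² = 0.009604, so 2140 × 0.009604 = 20.55 mSv/h.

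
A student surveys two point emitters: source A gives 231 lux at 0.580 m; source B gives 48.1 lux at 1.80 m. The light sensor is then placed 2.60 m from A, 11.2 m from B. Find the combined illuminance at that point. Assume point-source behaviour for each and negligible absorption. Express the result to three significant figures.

12.7 lux

By superposition, sum each source's inverse-square contribution:
A: 231 × (0.580/2.60)² = 11.50 lux
B: 48.1 × (1.80/11.2)² = 1.242 lux
Total = 11.50 + 1.242 = 12.74 lux.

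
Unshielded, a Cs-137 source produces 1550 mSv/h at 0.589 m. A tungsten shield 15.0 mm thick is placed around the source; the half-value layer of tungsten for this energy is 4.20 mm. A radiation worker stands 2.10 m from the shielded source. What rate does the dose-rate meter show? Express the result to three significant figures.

Distance alone: 1550 × (0.589/2.10)² = 1550 × 0.07867 = 121.9 mSv/h.
Shield: 15.0/4.20 = 3.571 half-value layers → attenuation 2^(−3.571) = 0.08414.
Combined: 121.9 × 0.08414 = 10.26 mSv/h.

10.3 mSv/h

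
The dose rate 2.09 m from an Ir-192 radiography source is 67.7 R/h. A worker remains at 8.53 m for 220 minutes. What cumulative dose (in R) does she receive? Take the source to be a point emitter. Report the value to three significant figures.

14.9 R

Applying the 1/r² law, rate at 8.53 m:
67.7 × (2.09/8.53)² = 67.7 × 0.06003 = 4.064 R/h.
Dose = rate × time = 4.064 R/h × 3.667 h = 14.90 R.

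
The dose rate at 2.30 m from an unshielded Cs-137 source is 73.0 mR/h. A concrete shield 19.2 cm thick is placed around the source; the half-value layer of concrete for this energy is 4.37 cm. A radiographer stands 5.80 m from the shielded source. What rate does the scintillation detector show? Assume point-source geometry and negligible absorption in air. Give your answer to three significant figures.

Distance alone: 73.0 × (2.30/5.80)² = 73.0 × 0.1573 = 11.48 mR/h.
Shield: 19.2/4.37 = 4.394 half-value layers → attenuation 2^(−4.394) = 0.04756.
Combined: 11.48 × 0.04756 = 0.5460 mR/h.

0.546 mR/h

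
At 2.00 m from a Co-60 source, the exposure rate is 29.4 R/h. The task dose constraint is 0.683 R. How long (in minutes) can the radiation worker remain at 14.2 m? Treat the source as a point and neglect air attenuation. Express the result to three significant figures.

70.3 min

Using I₁d₁² = I₂d₂², rate at 14.2 m:
(2.00/14.2)² = 0.01984, so 29.4 × 0.01984 = 0.5833 R/h.
Stay time = 0.683 R ÷ 0.5833 R/h = 1.171 h = 70.26 min.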